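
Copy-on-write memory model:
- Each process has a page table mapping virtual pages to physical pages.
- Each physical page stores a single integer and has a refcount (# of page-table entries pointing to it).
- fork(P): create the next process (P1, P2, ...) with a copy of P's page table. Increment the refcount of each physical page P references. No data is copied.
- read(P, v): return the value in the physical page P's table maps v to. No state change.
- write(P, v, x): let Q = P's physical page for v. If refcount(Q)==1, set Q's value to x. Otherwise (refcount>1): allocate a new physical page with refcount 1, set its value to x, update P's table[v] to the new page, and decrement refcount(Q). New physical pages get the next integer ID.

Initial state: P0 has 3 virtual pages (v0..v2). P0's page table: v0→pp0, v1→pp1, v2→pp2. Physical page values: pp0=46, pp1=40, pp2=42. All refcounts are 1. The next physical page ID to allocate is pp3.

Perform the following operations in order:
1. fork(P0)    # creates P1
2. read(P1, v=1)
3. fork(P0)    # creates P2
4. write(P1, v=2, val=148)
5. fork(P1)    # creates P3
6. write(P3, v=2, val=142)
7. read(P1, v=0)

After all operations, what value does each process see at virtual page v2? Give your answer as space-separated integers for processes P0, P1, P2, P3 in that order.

Op 1: fork(P0) -> P1. 3 ppages; refcounts: pp0:2 pp1:2 pp2:2
Op 2: read(P1, v1) -> 40. No state change.
Op 3: fork(P0) -> P2. 3 ppages; refcounts: pp0:3 pp1:3 pp2:3
Op 4: write(P1, v2, 148). refcount(pp2)=3>1 -> COPY to pp3. 4 ppages; refcounts: pp0:3 pp1:3 pp2:2 pp3:1
Op 5: fork(P1) -> P3. 4 ppages; refcounts: pp0:4 pp1:4 pp2:2 pp3:2
Op 6: write(P3, v2, 142). refcount(pp3)=2>1 -> COPY to pp4. 5 ppages; refcounts: pp0:4 pp1:4 pp2:2 pp3:1 pp4:1
Op 7: read(P1, v0) -> 46. No state change.
P0: v2 -> pp2 = 42
P1: v2 -> pp3 = 148
P2: v2 -> pp2 = 42
P3: v2 -> pp4 = 142

Answer: 42 148 42 142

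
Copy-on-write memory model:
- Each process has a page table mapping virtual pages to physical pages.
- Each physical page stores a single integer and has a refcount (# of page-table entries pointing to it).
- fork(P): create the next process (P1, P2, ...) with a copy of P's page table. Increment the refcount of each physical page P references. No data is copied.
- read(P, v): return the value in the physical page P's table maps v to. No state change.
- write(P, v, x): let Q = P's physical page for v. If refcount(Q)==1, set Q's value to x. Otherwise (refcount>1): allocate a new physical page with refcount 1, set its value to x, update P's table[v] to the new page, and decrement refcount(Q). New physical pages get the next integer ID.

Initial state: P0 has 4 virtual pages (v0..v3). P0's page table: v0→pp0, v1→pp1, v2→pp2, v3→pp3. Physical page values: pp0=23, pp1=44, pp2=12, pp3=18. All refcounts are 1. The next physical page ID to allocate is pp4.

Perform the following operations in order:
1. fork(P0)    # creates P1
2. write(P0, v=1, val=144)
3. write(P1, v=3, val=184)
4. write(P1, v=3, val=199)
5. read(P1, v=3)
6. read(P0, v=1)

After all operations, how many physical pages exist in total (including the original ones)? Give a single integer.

Answer: 6

Derivation:
Op 1: fork(P0) -> P1. 4 ppages; refcounts: pp0:2 pp1:2 pp2:2 pp3:2
Op 2: write(P0, v1, 144). refcount(pp1)=2>1 -> COPY to pp4. 5 ppages; refcounts: pp0:2 pp1:1 pp2:2 pp3:2 pp4:1
Op 3: write(P1, v3, 184). refcount(pp3)=2>1 -> COPY to pp5. 6 ppages; refcounts: pp0:2 pp1:1 pp2:2 pp3:1 pp4:1 pp5:1
Op 4: write(P1, v3, 199). refcount(pp5)=1 -> write in place. 6 ppages; refcounts: pp0:2 pp1:1 pp2:2 pp3:1 pp4:1 pp5:1
Op 5: read(P1, v3) -> 199. No state change.
Op 6: read(P0, v1) -> 144. No state change.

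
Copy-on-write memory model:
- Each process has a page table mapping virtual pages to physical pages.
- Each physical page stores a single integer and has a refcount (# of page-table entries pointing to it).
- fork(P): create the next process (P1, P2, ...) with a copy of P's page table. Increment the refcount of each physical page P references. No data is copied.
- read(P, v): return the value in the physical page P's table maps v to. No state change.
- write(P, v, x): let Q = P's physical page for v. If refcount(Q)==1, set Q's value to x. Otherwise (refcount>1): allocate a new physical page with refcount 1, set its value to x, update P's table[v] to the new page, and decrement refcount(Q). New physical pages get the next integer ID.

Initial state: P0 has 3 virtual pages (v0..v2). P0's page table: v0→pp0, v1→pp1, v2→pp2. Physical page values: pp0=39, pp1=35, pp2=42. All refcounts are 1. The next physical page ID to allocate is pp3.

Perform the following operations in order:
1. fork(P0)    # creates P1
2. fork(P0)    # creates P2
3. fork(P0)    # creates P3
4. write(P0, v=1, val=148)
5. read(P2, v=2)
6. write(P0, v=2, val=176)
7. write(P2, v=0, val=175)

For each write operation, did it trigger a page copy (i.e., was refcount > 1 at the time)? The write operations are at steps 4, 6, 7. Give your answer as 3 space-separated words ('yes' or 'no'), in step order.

Op 1: fork(P0) -> P1. 3 ppages; refcounts: pp0:2 pp1:2 pp2:2
Op 2: fork(P0) -> P2. 3 ppages; refcounts: pp0:3 pp1:3 pp2:3
Op 3: fork(P0) -> P3. 3 ppages; refcounts: pp0:4 pp1:4 pp2:4
Op 4: write(P0, v1, 148). refcount(pp1)=4>1 -> COPY to pp3. 4 ppages; refcounts: pp0:4 pp1:3 pp2:4 pp3:1
Op 5: read(P2, v2) -> 42. No state change.
Op 6: write(P0, v2, 176). refcount(pp2)=4>1 -> COPY to pp4. 5 ppages; refcounts: pp0:4 pp1:3 pp2:3 pp3:1 pp4:1
Op 7: write(P2, v0, 175). refcount(pp0)=4>1 -> COPY to pp5. 6 ppages; refcounts: pp0:3 pp1:3 pp2:3 pp3:1 pp4:1 pp5:1

yes yes yes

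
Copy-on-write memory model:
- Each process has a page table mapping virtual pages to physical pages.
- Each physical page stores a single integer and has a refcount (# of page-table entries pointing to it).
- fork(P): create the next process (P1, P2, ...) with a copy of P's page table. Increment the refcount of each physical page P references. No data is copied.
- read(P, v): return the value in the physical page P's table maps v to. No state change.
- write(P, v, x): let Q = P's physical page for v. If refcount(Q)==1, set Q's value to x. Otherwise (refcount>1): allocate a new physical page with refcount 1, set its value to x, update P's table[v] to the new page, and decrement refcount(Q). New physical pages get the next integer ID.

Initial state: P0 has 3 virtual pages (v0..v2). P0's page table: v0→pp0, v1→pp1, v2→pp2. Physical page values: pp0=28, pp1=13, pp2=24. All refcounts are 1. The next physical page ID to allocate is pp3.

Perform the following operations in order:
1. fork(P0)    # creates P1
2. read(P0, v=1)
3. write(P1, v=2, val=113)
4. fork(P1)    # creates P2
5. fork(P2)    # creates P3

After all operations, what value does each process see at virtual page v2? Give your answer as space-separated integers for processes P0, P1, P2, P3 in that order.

Op 1: fork(P0) -> P1. 3 ppages; refcounts: pp0:2 pp1:2 pp2:2
Op 2: read(P0, v1) -> 13. No state change.
Op 3: write(P1, v2, 113). refcount(pp2)=2>1 -> COPY to pp3. 4 ppages; refcounts: pp0:2 pp1:2 pp2:1 pp3:1
Op 4: fork(P1) -> P2. 4 ppages; refcounts: pp0:3 pp1:3 pp2:1 pp3:2
Op 5: fork(P2) -> P3. 4 ppages; refcounts: pp0:4 pp1:4 pp2:1 pp3:3
P0: v2 -> pp2 = 24
P1: v2 -> pp3 = 113
P2: v2 -> pp3 = 113
P3: v2 -> pp3 = 113

Answer: 24 113 113 113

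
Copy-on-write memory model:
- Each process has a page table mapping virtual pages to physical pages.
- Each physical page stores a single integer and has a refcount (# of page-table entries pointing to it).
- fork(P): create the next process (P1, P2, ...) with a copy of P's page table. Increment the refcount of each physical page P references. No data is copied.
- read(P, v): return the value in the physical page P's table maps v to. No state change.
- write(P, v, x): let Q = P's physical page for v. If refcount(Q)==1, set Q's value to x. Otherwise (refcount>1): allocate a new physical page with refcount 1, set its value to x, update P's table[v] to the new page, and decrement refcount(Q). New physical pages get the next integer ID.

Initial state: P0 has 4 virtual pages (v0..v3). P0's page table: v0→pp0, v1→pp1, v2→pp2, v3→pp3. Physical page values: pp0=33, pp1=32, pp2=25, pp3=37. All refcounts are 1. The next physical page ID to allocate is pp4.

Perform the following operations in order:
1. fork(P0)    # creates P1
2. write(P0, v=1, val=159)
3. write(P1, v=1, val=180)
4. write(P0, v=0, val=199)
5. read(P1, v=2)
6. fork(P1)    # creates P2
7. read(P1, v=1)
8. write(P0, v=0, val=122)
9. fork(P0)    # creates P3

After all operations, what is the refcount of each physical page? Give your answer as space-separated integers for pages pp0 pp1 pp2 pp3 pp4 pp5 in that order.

Answer: 2 2 4 4 2 2

Derivation:
Op 1: fork(P0) -> P1. 4 ppages; refcounts: pp0:2 pp1:2 pp2:2 pp3:2
Op 2: write(P0, v1, 159). refcount(pp1)=2>1 -> COPY to pp4. 5 ppages; refcounts: pp0:2 pp1:1 pp2:2 pp3:2 pp4:1
Op 3: write(P1, v1, 180). refcount(pp1)=1 -> write in place. 5 ppages; refcounts: pp0:2 pp1:1 pp2:2 pp3:2 pp4:1
Op 4: write(P0, v0, 199). refcount(pp0)=2>1 -> COPY to pp5. 6 ppages; refcounts: pp0:1 pp1:1 pp2:2 pp3:2 pp4:1 pp5:1
Op 5: read(P1, v2) -> 25. No state change.
Op 6: fork(P1) -> P2. 6 ppages; refcounts: pp0:2 pp1:2 pp2:3 pp3:3 pp4:1 pp5:1
Op 7: read(P1, v1) -> 180. No state change.
Op 8: write(P0, v0, 122). refcount(pp5)=1 -> write in place. 6 ppages; refcounts: pp0:2 pp1:2 pp2:3 pp3:3 pp4:1 pp5:1
Op 9: fork(P0) -> P3. 6 ppages; refcounts: pp0:2 pp1:2 pp2:4 pp3:4 pp4:2 pp5:2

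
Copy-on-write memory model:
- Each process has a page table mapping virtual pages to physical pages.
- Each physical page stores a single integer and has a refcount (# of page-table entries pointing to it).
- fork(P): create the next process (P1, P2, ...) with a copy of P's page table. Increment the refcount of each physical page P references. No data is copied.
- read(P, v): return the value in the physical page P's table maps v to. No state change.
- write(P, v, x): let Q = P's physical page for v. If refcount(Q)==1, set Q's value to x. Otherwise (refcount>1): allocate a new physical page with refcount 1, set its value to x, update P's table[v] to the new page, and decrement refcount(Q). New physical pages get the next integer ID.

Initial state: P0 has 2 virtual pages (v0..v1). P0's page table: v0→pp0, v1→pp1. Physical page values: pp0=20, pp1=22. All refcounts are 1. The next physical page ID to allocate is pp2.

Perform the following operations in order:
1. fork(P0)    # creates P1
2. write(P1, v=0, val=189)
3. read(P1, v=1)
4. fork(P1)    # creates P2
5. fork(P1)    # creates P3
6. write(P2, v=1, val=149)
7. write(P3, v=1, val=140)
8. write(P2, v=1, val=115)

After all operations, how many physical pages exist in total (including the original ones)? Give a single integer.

Op 1: fork(P0) -> P1. 2 ppages; refcounts: pp0:2 pp1:2
Op 2: write(P1, v0, 189). refcount(pp0)=2>1 -> COPY to pp2. 3 ppages; refcounts: pp0:1 pp1:2 pp2:1
Op 3: read(P1, v1) -> 22. No state change.
Op 4: fork(P1) -> P2. 3 ppages; refcounts: pp0:1 pp1:3 pp2:2
Op 5: fork(P1) -> P3. 3 ppages; refcounts: pp0:1 pp1:4 pp2:3
Op 6: write(P2, v1, 149). refcount(pp1)=4>1 -> COPY to pp3. 4 ppages; refcounts: pp0:1 pp1:3 pp2:3 pp3:1
Op 7: write(P3, v1, 140). refcount(pp1)=3>1 -> COPY to pp4. 5 ppages; refcounts: pp0:1 pp1:2 pp2:3 pp3:1 pp4:1
Op 8: write(P2, v1, 115). refcount(pp3)=1 -> write in place. 5 ppages; refcounts: pp0:1 pp1:2 pp2:3 pp3:1 pp4:1

Answer: 5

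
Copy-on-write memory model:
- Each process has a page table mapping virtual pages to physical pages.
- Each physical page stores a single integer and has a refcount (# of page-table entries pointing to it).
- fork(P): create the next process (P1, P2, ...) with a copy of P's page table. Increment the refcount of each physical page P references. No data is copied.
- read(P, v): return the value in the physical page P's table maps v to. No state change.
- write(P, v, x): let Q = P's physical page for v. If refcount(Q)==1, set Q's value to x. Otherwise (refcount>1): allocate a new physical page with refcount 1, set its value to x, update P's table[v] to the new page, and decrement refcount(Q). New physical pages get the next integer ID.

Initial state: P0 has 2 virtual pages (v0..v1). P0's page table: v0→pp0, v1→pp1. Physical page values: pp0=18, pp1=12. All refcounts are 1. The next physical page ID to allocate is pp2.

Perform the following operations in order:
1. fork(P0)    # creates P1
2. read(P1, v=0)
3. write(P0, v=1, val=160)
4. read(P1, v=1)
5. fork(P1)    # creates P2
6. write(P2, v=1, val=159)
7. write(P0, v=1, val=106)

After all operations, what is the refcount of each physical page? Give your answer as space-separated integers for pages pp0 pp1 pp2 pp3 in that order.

Answer: 3 1 1 1

Derivation:
Op 1: fork(P0) -> P1. 2 ppages; refcounts: pp0:2 pp1:2
Op 2: read(P1, v0) -> 18. No state change.
Op 3: write(P0, v1, 160). refcount(pp1)=2>1 -> COPY to pp2. 3 ppages; refcounts: pp0:2 pp1:1 pp2:1
Op 4: read(P1, v1) -> 12. No state change.
Op 5: fork(P1) -> P2. 3 ppages; refcounts: pp0:3 pp1:2 pp2:1
Op 6: write(P2, v1, 159). refcount(pp1)=2>1 -> COPY to pp3. 4 ppages; refcounts: pp0:3 pp1:1 pp2:1 pp3:1
Op 7: write(P0, v1, 106). refcount(pp2)=1 -> write in place. 4 ppages; refcounts: pp0:3 pp1:1 pp2:1 pp3:1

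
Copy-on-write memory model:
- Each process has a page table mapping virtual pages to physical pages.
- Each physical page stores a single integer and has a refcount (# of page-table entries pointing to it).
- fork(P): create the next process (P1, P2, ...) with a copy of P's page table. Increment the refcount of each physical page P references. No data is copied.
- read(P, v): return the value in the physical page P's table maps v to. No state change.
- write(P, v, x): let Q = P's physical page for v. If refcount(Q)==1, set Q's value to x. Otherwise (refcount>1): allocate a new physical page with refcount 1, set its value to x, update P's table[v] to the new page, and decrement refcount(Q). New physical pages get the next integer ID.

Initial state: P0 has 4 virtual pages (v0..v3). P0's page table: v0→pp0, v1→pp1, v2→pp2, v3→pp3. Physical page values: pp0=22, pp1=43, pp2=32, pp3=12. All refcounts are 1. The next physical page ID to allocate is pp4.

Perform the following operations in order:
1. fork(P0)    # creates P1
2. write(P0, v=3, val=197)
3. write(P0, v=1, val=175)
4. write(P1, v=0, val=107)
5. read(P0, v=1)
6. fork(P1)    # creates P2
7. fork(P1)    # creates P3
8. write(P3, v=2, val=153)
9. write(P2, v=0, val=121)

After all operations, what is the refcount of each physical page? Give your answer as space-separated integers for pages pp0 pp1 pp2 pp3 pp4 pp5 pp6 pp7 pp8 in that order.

Answer: 1 3 3 3 1 1 2 1 1

Derivation:
Op 1: fork(P0) -> P1. 4 ppages; refcounts: pp0:2 pp1:2 pp2:2 pp3:2
Op 2: write(P0, v3, 197). refcount(pp3)=2>1 -> COPY to pp4. 5 ppages; refcounts: pp0:2 pp1:2 pp2:2 pp3:1 pp4:1
Op 3: write(P0, v1, 175). refcount(pp1)=2>1 -> COPY to pp5. 6 ppages; refcounts: pp0:2 pp1:1 pp2:2 pp3:1 pp4:1 pp5:1
Op 4: write(P1, v0, 107). refcount(pp0)=2>1 -> COPY to pp6. 7 ppages; refcounts: pp0:1 pp1:1 pp2:2 pp3:1 pp4:1 pp5:1 pp6:1
Op 5: read(P0, v1) -> 175. No state change.
Op 6: fork(P1) -> P2. 7 ppages; refcounts: pp0:1 pp1:2 pp2:3 pp3:2 pp4:1 pp5:1 pp6:2
Op 7: fork(P1) -> P3. 7 ppages; refcounts: pp0:1 pp1:3 pp2:4 pp3:3 pp4:1 pp5:1 pp6:3
Op 8: write(P3, v2, 153). refcount(pp2)=4>1 -> COPY to pp7. 8 ppages; refcounts: pp0:1 pp1:3 pp2:3 pp3:3 pp4:1 pp5:1 pp6:3 pp7:1
Op 9: write(P2, v0, 121). refcount(pp6)=3>1 -> COPY to pp8. 9 ppages; refcounts: pp0:1 pp1:3 pp2:3 pp3:3 pp4:1 pp5:1 pp6:2 pp7:1 pp8:1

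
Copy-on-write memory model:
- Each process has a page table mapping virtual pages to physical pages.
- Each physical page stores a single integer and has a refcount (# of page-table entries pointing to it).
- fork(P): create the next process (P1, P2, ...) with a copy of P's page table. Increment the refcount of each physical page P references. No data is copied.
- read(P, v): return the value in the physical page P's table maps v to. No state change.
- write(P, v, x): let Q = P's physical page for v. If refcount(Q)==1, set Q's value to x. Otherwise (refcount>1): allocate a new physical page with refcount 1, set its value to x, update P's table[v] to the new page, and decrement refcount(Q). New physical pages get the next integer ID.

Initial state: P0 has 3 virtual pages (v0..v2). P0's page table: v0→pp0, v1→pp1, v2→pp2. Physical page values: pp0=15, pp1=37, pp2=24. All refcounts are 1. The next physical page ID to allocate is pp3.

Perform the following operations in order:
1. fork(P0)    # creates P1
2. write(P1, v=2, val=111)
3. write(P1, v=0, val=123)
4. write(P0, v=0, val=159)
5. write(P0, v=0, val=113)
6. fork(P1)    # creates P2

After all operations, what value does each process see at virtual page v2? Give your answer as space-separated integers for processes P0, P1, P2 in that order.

Answer: 24 111 111

Derivation:
Op 1: fork(P0) -> P1. 3 ppages; refcounts: pp0:2 pp1:2 pp2:2
Op 2: write(P1, v2, 111). refcount(pp2)=2>1 -> COPY to pp3. 4 ppages; refcounts: pp0:2 pp1:2 pp2:1 pp3:1
Op 3: write(P1, v0, 123). refcount(pp0)=2>1 -> COPY to pp4. 5 ppages; refcounts: pp0:1 pp1:2 pp2:1 pp3:1 pp4:1
Op 4: write(P0, v0, 159). refcount(pp0)=1 -> write in place. 5 ppages; refcounts: pp0:1 pp1:2 pp2:1 pp3:1 pp4:1
Op 5: write(P0, v0, 113). refcount(pp0)=1 -> write in place. 5 ppages; refcounts: pp0:1 pp1:2 pp2:1 pp3:1 pp4:1
Op 6: fork(P1) -> P2. 5 ppages; refcounts: pp0:1 pp1:3 pp2:1 pp3:2 pp4:2
P0: v2 -> pp2 = 24
P1: v2 -> pp3 = 111
P2: v2 -> pp3 = 111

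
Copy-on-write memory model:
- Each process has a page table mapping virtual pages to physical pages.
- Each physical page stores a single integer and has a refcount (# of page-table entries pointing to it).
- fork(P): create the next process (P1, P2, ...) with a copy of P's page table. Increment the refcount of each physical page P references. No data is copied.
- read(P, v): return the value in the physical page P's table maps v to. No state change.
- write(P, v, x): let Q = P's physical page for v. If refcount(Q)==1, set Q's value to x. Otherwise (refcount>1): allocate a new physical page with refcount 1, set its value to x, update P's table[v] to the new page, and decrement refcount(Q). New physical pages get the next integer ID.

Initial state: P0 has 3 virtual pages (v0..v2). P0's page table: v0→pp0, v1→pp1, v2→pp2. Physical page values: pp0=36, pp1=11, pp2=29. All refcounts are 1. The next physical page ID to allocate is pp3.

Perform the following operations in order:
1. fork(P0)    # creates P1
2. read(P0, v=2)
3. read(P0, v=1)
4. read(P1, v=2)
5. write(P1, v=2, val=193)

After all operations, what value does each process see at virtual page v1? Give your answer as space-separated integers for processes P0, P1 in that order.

Op 1: fork(P0) -> P1. 3 ppages; refcounts: pp0:2 pp1:2 pp2:2
Op 2: read(P0, v2) -> 29. No state change.
Op 3: read(P0, v1) -> 11. No state change.
Op 4: read(P1, v2) -> 29. No state change.
Op 5: write(P1, v2, 193). refcount(pp2)=2>1 -> COPY to pp3. 4 ppages; refcounts: pp0:2 pp1:2 pp2:1 pp3:1
P0: v1 -> pp1 = 11
P1: v1 -> pp1 = 11

Answer: 11 11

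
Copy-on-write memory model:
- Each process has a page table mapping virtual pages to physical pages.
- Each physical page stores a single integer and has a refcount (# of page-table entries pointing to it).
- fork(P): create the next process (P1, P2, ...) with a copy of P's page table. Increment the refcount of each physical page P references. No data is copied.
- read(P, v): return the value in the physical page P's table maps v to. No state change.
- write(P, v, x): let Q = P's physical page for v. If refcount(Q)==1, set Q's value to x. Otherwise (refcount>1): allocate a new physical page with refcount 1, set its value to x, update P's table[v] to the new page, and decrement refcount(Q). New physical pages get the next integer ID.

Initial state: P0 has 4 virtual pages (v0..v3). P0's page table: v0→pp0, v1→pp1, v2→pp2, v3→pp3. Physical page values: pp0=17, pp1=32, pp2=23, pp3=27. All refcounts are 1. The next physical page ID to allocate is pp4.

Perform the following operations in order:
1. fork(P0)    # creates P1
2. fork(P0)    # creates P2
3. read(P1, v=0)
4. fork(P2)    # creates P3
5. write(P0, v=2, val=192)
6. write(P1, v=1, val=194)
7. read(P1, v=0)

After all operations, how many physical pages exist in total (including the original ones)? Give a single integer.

Answer: 6

Derivation:
Op 1: fork(P0) -> P1. 4 ppages; refcounts: pp0:2 pp1:2 pp2:2 pp3:2
Op 2: fork(P0) -> P2. 4 ppages; refcounts: pp0:3 pp1:3 pp2:3 pp3:3
Op 3: read(P1, v0) -> 17. No state change.
Op 4: fork(P2) -> P3. 4 ppages; refcounts: pp0:4 pp1:4 pp2:4 pp3:4
Op 5: write(P0, v2, 192). refcount(pp2)=4>1 -> COPY to pp4. 5 ppages; refcounts: pp0:4 pp1:4 pp2:3 pp3:4 pp4:1
Op 6: write(P1, v1, 194). refcount(pp1)=4>1 -> COPY to pp5. 6 ppages; refcounts: pp0:4 pp1:3 pp2:3 pp3:4 pp4:1 pp5:1
Op 7: read(P1, v0) -> 17. No state change.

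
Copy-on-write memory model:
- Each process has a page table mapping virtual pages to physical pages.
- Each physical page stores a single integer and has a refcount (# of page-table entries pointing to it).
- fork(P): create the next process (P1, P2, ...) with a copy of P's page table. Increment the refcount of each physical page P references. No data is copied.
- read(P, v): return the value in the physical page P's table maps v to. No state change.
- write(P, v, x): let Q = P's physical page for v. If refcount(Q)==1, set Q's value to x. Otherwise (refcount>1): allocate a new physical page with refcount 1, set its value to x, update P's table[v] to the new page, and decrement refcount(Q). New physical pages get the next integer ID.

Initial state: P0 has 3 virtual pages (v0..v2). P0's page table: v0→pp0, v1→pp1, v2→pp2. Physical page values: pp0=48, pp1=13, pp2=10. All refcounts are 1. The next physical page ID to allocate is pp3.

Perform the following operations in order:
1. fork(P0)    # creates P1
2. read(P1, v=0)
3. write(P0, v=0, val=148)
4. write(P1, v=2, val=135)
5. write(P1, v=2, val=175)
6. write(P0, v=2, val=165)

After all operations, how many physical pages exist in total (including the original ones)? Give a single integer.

Op 1: fork(P0) -> P1. 3 ppages; refcounts: pp0:2 pp1:2 pp2:2
Op 2: read(P1, v0) -> 48. No state change.
Op 3: write(P0, v0, 148). refcount(pp0)=2>1 -> COPY to pp3. 4 ppages; refcounts: pp0:1 pp1:2 pp2:2 pp3:1
Op 4: write(P1, v2, 135). refcount(pp2)=2>1 -> COPY to pp4. 5 ppages; refcounts: pp0:1 pp1:2 pp2:1 pp3:1 pp4:1
Op 5: write(P1, v2, 175). refcount(pp4)=1 -> write in place. 5 ppages; refcounts: pp0:1 pp1:2 pp2:1 pp3:1 pp4:1
Op 6: write(P0, v2, 165). refcount(pp2)=1 -> write in place. 5 ppages; refcounts: pp0:1 pp1:2 pp2:1 pp3:1 pp4:1

Answer: 5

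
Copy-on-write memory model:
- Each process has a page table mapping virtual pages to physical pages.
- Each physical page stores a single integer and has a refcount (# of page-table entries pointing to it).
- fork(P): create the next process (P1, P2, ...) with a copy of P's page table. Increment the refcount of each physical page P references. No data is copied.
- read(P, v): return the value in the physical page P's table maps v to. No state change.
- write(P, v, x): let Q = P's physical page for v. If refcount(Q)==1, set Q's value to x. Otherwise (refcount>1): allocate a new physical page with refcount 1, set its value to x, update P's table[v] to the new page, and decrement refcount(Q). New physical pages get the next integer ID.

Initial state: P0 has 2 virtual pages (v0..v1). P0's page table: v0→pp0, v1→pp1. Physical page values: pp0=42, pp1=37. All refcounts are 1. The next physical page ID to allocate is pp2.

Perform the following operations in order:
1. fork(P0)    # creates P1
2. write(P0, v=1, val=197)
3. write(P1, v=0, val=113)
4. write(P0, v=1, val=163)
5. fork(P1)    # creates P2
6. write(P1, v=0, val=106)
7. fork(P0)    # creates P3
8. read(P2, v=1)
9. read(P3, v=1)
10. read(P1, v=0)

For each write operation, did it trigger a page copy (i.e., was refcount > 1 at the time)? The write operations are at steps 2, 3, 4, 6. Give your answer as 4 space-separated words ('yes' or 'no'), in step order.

Op 1: fork(P0) -> P1. 2 ppages; refcounts: pp0:2 pp1:2
Op 2: write(P0, v1, 197). refcount(pp1)=2>1 -> COPY to pp2. 3 ppages; refcounts: pp0:2 pp1:1 pp2:1
Op 3: write(P1, v0, 113). refcount(pp0)=2>1 -> COPY to pp3. 4 ppages; refcounts: pp0:1 pp1:1 pp2:1 pp3:1
Op 4: write(P0, v1, 163). refcount(pp2)=1 -> write in place. 4 ppages; refcounts: pp0:1 pp1:1 pp2:1 pp3:1
Op 5: fork(P1) -> P2. 4 ppages; refcounts: pp0:1 pp1:2 pp2:1 pp3:2
Op 6: write(P1, v0, 106). refcount(pp3)=2>1 -> COPY to pp4. 5 ppages; refcounts: pp0:1 pp1:2 pp2:1 pp3:1 pp4:1
Op 7: fork(P0) -> P3. 5 ppages; refcounts: pp0:2 pp1:2 pp2:2 pp3:1 pp4:1
Op 8: read(P2, v1) -> 37. No state change.
Op 9: read(P3, v1) -> 163. No state change.
Op 10: read(P1, v0) -> 106. No state change.

yes yes no yes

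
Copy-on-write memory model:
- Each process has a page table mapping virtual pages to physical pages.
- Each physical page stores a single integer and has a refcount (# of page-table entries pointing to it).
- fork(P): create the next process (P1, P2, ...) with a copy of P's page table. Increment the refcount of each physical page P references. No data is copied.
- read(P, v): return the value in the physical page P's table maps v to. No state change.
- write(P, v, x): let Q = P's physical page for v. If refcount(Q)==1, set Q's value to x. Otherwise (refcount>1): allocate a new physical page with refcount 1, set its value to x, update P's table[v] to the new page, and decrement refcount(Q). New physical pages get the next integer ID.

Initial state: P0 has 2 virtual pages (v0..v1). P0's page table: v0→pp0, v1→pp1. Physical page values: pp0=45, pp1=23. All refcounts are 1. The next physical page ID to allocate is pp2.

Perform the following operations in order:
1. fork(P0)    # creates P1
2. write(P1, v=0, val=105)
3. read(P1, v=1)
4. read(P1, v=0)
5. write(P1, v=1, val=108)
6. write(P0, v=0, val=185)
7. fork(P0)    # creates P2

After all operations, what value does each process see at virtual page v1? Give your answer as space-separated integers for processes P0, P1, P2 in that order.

Answer: 23 108 23

Derivation:
Op 1: fork(P0) -> P1. 2 ppages; refcounts: pp0:2 pp1:2
Op 2: write(P1, v0, 105). refcount(pp0)=2>1 -> COPY to pp2. 3 ppages; refcounts: pp0:1 pp1:2 pp2:1
Op 3: read(P1, v1) -> 23. No state change.
Op 4: read(P1, v0) -> 105. No state change.
Op 5: write(P1, v1, 108). refcount(pp1)=2>1 -> COPY to pp3. 4 ppages; refcounts: pp0:1 pp1:1 pp2:1 pp3:1
Op 6: write(P0, v0, 185). refcount(pp0)=1 -> write in place. 4 ppages; refcounts: pp0:1 pp1:1 pp2:1 pp3:1
Op 7: fork(P0) -> P2. 4 ppages; refcounts: pp0:2 pp1:2 pp2:1 pp3:1
P0: v1 -> pp1 = 23
P1: v1 -> pp3 = 108
P2: v1 -> pp1 = 23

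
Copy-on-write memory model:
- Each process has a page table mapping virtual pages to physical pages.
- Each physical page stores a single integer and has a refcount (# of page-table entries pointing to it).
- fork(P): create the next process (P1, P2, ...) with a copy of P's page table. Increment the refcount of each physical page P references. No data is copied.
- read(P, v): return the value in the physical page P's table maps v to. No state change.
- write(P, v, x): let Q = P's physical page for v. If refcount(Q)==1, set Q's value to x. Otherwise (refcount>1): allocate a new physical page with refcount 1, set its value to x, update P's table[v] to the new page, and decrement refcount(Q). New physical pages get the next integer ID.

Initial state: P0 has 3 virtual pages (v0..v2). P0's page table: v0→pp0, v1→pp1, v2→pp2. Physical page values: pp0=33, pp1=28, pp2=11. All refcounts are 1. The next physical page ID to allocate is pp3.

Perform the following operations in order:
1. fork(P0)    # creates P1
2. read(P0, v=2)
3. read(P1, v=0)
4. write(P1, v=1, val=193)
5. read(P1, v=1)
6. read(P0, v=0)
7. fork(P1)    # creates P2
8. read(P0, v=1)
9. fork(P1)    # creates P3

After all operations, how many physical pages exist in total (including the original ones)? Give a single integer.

Answer: 4

Derivation:
Op 1: fork(P0) -> P1. 3 ppages; refcounts: pp0:2 pp1:2 pp2:2
Op 2: read(P0, v2) -> 11. No state change.
Op 3: read(P1, v0) -> 33. No state change.
Op 4: write(P1, v1, 193). refcount(pp1)=2>1 -> COPY to pp3. 4 ppages; refcounts: pp0:2 pp1:1 pp2:2 pp3:1
Op 5: read(P1, v1) -> 193. No state change.
Op 6: read(P0, v0) -> 33. No state change.
Op 7: fork(P1) -> P2. 4 ppages; refcounts: pp0:3 pp1:1 pp2:3 pp3:2
Op 8: read(P0, v1) -> 28. No state change.
Op 9: fork(P1) -> P3. 4 ppages; refcounts: pp0:4 pp1:1 pp2:4 pp3:3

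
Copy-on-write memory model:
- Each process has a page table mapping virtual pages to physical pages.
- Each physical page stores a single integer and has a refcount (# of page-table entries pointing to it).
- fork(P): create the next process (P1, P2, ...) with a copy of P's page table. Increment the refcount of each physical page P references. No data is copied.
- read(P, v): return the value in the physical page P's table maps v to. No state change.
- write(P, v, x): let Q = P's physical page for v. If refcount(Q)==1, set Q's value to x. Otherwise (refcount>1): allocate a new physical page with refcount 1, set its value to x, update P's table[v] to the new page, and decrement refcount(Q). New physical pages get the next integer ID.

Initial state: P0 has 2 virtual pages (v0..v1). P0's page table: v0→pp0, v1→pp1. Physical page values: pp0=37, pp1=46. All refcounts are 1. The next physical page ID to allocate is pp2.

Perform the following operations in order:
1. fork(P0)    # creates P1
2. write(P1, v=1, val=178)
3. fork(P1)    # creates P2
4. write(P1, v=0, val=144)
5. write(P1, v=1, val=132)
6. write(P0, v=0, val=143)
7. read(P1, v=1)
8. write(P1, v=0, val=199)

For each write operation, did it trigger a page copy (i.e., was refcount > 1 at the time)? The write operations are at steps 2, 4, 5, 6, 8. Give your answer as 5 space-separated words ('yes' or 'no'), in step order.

Op 1: fork(P0) -> P1. 2 ppages; refcounts: pp0:2 pp1:2
Op 2: write(P1, v1, 178). refcount(pp1)=2>1 -> COPY to pp2. 3 ppages; refcounts: pp0:2 pp1:1 pp2:1
Op 3: fork(P1) -> P2. 3 ppages; refcounts: pp0:3 pp1:1 pp2:2
Op 4: write(P1, v0, 144). refcount(pp0)=3>1 -> COPY to pp3. 4 ppages; refcounts: pp0:2 pp1:1 pp2:2 pp3:1
Op 5: write(P1, v1, 132). refcount(pp2)=2>1 -> COPY to pp4. 5 ppages; refcounts: pp0:2 pp1:1 pp2:1 pp3:1 pp4:1
Op 6: write(P0, v0, 143). refcount(pp0)=2>1 -> COPY to pp5. 6 ppages; refcounts: pp0:1 pp1:1 pp2:1 pp3:1 pp4:1 pp5:1
Op 7: read(P1, v1) -> 132. No state change.
Op 8: write(P1, v0, 199). refcount(pp3)=1 -> write in place. 6 ppages; refcounts: pp0:1 pp1:1 pp2:1 pp3:1 pp4:1 pp5:1

yes yes yes yes no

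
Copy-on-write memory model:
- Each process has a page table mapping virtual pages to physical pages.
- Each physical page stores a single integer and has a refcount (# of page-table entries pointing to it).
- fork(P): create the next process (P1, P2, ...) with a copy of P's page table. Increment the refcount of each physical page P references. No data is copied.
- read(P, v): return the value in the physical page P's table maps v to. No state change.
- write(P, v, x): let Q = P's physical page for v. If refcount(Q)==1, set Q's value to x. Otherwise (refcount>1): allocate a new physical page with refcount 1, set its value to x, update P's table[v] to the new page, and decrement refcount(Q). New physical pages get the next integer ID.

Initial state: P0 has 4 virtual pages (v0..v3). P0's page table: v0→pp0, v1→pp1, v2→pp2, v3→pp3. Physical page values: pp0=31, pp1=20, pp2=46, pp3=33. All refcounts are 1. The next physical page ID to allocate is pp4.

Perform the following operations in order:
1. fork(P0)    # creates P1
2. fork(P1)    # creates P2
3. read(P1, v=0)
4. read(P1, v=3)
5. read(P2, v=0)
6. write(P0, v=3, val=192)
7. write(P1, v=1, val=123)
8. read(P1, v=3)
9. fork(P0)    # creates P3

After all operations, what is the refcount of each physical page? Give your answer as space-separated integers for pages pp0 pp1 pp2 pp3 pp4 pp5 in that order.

Op 1: fork(P0) -> P1. 4 ppages; refcounts: pp0:2 pp1:2 pp2:2 pp3:2
Op 2: fork(P1) -> P2. 4 ppages; refcounts: pp0:3 pp1:3 pp2:3 pp3:3
Op 3: read(P1, v0) -> 31. No state change.
Op 4: read(P1, v3) -> 33. No state change.
Op 5: read(P2, v0) -> 31. No state change.
Op 6: write(P0, v3, 192). refcount(pp3)=3>1 -> COPY to pp4. 5 ppages; refcounts: pp0:3 pp1:3 pp2:3 pp3:2 pp4:1
Op 7: write(P1, v1, 123). refcount(pp1)=3>1 -> COPY to pp5. 6 ppages; refcounts: pp0:3 pp1:2 pp2:3 pp3:2 pp4:1 pp5:1
Op 8: read(P1, v3) -> 33. No state change.
Op 9: fork(P0) -> P3. 6 ppages; refcounts: pp0:4 pp1:3 pp2:4 pp3:2 pp4:2 pp5:1

Answer: 4 3 4 2 2 1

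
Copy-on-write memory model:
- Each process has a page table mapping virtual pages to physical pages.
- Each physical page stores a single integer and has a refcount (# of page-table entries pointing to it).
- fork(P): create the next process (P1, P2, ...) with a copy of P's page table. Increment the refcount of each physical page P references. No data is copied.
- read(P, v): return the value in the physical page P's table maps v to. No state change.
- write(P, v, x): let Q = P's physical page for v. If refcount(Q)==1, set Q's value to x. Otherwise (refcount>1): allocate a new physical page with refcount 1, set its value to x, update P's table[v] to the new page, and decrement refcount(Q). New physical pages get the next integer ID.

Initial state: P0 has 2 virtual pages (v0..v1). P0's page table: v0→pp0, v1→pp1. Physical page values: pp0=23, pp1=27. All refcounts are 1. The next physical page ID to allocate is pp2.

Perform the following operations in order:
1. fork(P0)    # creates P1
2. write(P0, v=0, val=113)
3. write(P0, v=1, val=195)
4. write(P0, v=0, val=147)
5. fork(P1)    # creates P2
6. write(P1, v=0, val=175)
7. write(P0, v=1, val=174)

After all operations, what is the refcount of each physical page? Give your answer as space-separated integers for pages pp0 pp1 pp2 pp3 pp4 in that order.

Op 1: fork(P0) -> P1. 2 ppages; refcounts: pp0:2 pp1:2
Op 2: write(P0, v0, 113). refcount(pp0)=2>1 -> COPY to pp2. 3 ppages; refcounts: pp0:1 pp1:2 pp2:1
Op 3: write(P0, v1, 195). refcount(pp1)=2>1 -> COPY to pp3. 4 ppages; refcounts: pp0:1 pp1:1 pp2:1 pp3:1
Op 4: write(P0, v0, 147). refcount(pp2)=1 -> write in place. 4 ppages; refcounts: pp0:1 pp1:1 pp2:1 pp3:1
Op 5: fork(P1) -> P2. 4 ppages; refcounts: pp0:2 pp1:2 pp2:1 pp3:1
Op 6: write(P1, v0, 175). refcount(pp0)=2>1 -> COPY to pp4. 5 ppages; refcounts: pp0:1 pp1:2 pp2:1 pp3:1 pp4:1
Op 7: write(P0, v1, 174). refcount(pp3)=1 -> write in place. 5 ppages; refcounts: pp0:1 pp1:2 pp2:1 pp3:1 pp4:1

Answer: 1 2 1 1 1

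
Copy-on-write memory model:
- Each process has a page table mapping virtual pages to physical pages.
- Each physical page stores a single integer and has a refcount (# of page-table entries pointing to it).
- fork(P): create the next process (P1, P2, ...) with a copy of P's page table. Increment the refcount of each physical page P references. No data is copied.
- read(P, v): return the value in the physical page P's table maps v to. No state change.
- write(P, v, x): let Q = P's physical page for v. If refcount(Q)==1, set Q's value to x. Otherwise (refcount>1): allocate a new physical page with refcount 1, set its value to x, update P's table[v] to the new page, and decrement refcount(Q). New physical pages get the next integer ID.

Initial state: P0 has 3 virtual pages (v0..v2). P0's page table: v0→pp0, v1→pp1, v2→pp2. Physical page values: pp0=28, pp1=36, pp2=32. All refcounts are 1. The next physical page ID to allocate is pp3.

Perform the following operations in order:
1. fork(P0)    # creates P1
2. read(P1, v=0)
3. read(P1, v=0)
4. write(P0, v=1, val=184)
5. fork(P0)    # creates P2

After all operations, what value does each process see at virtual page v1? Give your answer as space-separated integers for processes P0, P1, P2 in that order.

Answer: 184 36 184

Derivation:
Op 1: fork(P0) -> P1. 3 ppages; refcounts: pp0:2 pp1:2 pp2:2
Op 2: read(P1, v0) -> 28. No state change.
Op 3: read(P1, v0) -> 28. No state change.
Op 4: write(P0, v1, 184). refcount(pp1)=2>1 -> COPY to pp3. 4 ppages; refcounts: pp0:2 pp1:1 pp2:2 pp3:1
Op 5: fork(P0) -> P2. 4 ppages; refcounts: pp0:3 pp1:1 pp2:3 pp3:2
P0: v1 -> pp3 = 184
P1: v1 -> pp1 = 36
P2: v1 -> pp3 = 184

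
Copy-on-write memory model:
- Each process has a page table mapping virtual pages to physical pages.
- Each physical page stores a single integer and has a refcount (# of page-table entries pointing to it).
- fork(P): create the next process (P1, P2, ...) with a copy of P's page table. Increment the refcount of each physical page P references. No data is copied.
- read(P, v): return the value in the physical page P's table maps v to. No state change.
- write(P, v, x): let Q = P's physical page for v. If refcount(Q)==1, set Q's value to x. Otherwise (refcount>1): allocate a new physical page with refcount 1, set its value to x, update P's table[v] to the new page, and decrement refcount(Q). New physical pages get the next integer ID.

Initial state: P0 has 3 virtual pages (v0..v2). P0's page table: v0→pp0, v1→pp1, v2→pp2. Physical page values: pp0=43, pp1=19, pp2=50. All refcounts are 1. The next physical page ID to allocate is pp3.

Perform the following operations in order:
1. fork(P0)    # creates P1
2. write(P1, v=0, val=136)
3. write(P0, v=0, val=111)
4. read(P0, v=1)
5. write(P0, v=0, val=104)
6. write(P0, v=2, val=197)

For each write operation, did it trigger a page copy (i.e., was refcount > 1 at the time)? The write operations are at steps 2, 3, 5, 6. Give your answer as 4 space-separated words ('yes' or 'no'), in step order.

Op 1: fork(P0) -> P1. 3 ppages; refcounts: pp0:2 pp1:2 pp2:2
Op 2: write(P1, v0, 136). refcount(pp0)=2>1 -> COPY to pp3. 4 ppages; refcounts: pp0:1 pp1:2 pp2:2 pp3:1
Op 3: write(P0, v0, 111). refcount(pp0)=1 -> write in place. 4 ppages; refcounts: pp0:1 pp1:2 pp2:2 pp3:1
Op 4: read(P0, v1) -> 19. No state change.
Op 5: write(P0, v0, 104). refcount(pp0)=1 -> write in place. 4 ppages; refcounts: pp0:1 pp1:2 pp2:2 pp3:1
Op 6: write(P0, v2, 197). refcount(pp2)=2>1 -> COPY to pp4. 5 ppages; refcounts: pp0:1 pp1:2 pp2:1 pp3:1 pp4:1

yes no no yes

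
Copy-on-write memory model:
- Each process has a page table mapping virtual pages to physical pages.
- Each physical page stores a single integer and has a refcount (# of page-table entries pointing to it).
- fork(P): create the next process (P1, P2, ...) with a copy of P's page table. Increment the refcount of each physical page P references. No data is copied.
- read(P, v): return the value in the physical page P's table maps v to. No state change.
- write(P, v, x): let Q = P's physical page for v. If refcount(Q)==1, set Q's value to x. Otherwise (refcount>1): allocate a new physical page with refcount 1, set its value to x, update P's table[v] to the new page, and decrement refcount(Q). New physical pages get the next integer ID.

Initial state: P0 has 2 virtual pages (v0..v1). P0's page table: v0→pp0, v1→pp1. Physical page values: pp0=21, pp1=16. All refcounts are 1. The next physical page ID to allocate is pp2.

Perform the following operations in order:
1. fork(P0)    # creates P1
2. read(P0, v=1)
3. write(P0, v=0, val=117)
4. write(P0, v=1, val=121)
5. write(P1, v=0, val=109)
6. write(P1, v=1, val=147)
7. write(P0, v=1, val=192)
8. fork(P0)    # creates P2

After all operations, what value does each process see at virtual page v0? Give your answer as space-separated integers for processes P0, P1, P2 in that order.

Op 1: fork(P0) -> P1. 2 ppages; refcounts: pp0:2 pp1:2
Op 2: read(P0, v1) -> 16. No state change.
Op 3: write(P0, v0, 117). refcount(pp0)=2>1 -> COPY to pp2. 3 ppages; refcounts: pp0:1 pp1:2 pp2:1
Op 4: write(P0, v1, 121). refcount(pp1)=2>1 -> COPY to pp3. 4 ppages; refcounts: pp0:1 pp1:1 pp2:1 pp3:1
Op 5: write(P1, v0, 109). refcount(pp0)=1 -> write in place. 4 ppages; refcounts: pp0:1 pp1:1 pp2:1 pp3:1
Op 6: write(P1, v1, 147). refcount(pp1)=1 -> write in place. 4 ppages; refcounts: pp0:1 pp1:1 pp2:1 pp3:1
Op 7: write(P0, v1, 192). refcount(pp3)=1 -> write in place. 4 ppages; refcounts: pp0:1 pp1:1 pp2:1 pp3:1
Op 8: fork(P0) -> P2. 4 ppages; refcounts: pp0:1 pp1:1 pp2:2 pp3:2
P0: v0 -> pp2 = 117
P1: v0 -> pp0 = 109
P2: v0 -> pp2 = 117

Answer: 117 109 117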